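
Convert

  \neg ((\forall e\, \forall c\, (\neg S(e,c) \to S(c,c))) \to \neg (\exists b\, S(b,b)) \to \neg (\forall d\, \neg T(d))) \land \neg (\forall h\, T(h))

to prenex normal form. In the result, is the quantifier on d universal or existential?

Rewrite implications/biconditionals: A → B as ¬A ∨ B.
  \neg (\neg (\forall e\, \forall c\, (\neg \neg S(e,c) \lor S(c,c))) \lor \neg \neg (\exists b\, S(b,b)) \lor \neg (\forall d\, \neg T(d))) \land \neg (\forall h\, T(h))
Move each ¬ inward, flipping quantifiers it crosses:
  (\forall e\, \forall c\, (S(e,c) \lor S(c,c))) \land (\forall b\, \neg S(b,b)) \land (\forall d\, \neg T(d)) \land (\exists h\, \neg T(h))
All bound variables are already distinct, so no renaming is needed.
Pull the quantifiers to the front (each side's bound variable is not free in the other side):
  \forall e\, \forall c\, \forall b\, \forall d\, \exists h\, ((S(e,c) \lor S(c,c)) \land \neg S(b,b) \land \neg T(d) \land \neg T(h))
The quantifier \forall d sits under an even number of negations (counting the antecedent side of each →), so it remains universal.

universal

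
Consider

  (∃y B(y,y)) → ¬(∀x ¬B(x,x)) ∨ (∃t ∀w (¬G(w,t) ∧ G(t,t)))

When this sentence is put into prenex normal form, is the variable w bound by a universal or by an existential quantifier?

Eliminate → and ↔ using ¬ and ∨.
  ¬(∃y B(y,y)) ∨ ¬(∀x ¬B(x,x)) ∨ (∃t ∀w (¬G(w,t) ∧ G(t,t)))
Drive negations inward (¬∀x A ≡ ∃x ¬A, ¬∃x A ≡ ∀x ¬A, De Morgan for ∧/∨):
  (∀y ¬B(y,y)) ∨ (∃x B(x,x)) ∨ (∃t ∀w (¬G(w,t) ∧ G(t,t)))
All bound variables are already distinct, so no renaming is needed.
Pull the quantifiers to the front (each side's bound variable is not free in the other side):
  ∀y ∃x ∃t ∀w (¬B(y,y) ∨ B(x,x) ∨ ¬G(w,t) ∧ G(t,t))
The quantifier ∀w sits under an even number of negations (counting the antecedent side of each →), so it remains universal.

universal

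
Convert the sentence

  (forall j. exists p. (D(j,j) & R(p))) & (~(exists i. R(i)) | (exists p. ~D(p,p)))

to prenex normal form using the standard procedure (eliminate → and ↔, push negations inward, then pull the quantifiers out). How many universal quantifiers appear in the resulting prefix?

2

Drive negations inward (¬∀x A ≡ ∃x ¬A, ¬∃x A ≡ ∀x ¬A, De Morgan for ∧/∨):
  (forall j. exists p. (D(j,j) & R(p))) & ((forall i. ~R(i)) | (exists p. ~D(p,p)))
Rename bound variables to avoid capture: p↦a.
  (forall j. exists p. (D(j,j) & R(p))) & ((forall i. ~R(i)) | (exists a. ~D(a,a)))
Pull the quantifiers to the front (each side's bound variable is not free in the other side):
  forall j. exists p. forall i. exists a. (D(j,j) & R(p) & (~R(i) | ~D(a,a)))
The prefix is forall j exists p forall i exists a: 2 universal, 2 existential.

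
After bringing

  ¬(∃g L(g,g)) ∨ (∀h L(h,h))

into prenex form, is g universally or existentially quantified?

universal

Push ¬ through the quantifiers and connectives to reach negation normal form:
  (∀g ¬L(g,g)) ∨ (∀h L(h,h))
All bound variables are already distinct, so no renaming is needed.
Finally move all quantifiers to the prefix:
  ∀g ∀h (¬L(g,g) ∨ L(h,h))
The quantifier ∃g sits under an odd number of negations, so it flips to ∀g.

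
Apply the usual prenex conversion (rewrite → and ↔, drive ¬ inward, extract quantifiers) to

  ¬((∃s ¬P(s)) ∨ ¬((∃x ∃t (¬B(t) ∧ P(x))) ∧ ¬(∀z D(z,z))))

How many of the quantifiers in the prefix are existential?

Move each ¬ inward, flipping quantifiers it crosses:
  (∀s P(s)) ∧ (∃x ∃t (¬B(t) ∧ P(x))) ∧ (∃z ¬D(z,z))
Pull the quantifiers to the front (each side's bound variable is not free in the other side):
  ∀s ∃x ∃t ∃z (P(s) ∧ ¬B(t) ∧ P(x) ∧ ¬D(z,z))
The prefix is ∀s ∃x ∃t ∃z: 1 universal, 3 existential.

3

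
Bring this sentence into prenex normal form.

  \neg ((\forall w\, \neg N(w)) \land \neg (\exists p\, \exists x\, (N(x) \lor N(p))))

\exists w\, \exists p\, \exists x\, (N(w) \lor N(x) \lor N(p))

Move each ¬ inward, flipping quantifiers it crosses:
  (\exists w\, N(w)) \lor (\exists p\, \exists x\, (N(x) \lor N(p)))
All bound variables are already distinct, so no renaming is needed.
Pull the quantifiers to the front (each side's bound variable is not free in the other side):
  \exists w\, \exists p\, \exists x\, (N(w) \lor N(x) \lor N(p))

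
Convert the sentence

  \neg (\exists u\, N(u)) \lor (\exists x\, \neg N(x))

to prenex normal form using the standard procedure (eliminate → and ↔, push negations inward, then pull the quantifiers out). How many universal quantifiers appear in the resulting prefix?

Move each ¬ inward, flipping quantifiers it crosses:
  (\forall u\, \neg N(u)) \lor (\exists x\, \neg N(x))
Extract every quantifier outward, since the variables are now distinct and don't occur free across branches:
  \forall u\, \exists x\, (\neg N(u) \lor \neg N(x))
The prefix is \forall u \exists x: 1 universal, 1 existential.

1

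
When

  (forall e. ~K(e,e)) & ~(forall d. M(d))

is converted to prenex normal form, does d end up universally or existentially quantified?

Push ¬ through the quantifiers and connectives to reach negation normal form:
  (forall e. ~K(e,e)) & (exists d. ~M(d))
Extract every quantifier outward, since the variables are now distinct and don't occur free across branches:
  forall e. exists d. (~K(e,e) & ~M(d))
The quantifier forall d sits under an odd number of negations, so it flips to exists d.

existential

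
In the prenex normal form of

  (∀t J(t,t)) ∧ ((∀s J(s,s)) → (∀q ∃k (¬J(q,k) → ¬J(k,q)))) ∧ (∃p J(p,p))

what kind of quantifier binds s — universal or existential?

First replace A → B with ¬A ∨ B.
  (∀t J(t,t)) ∧ (¬(∀s J(s,s)) ∨ (∀q ∃k (¬¬J(q,k) ∨ ¬J(k,q)))) ∧ (∃p J(p,p))
Drive negations inward (¬∀x A ≡ ∃x ¬A, ¬∃x A ≡ ∀x ¬A, De Morgan for ∧/∨):
  (∀t J(t,t)) ∧ ((∃s ¬J(s,s)) ∨ (∀q ∃k (J(q,k) ∨ ¬J(k,q)))) ∧ (∃p J(p,p))
All bound variables are already distinct, so no renaming is needed.
Extract every quantifier outward, since the variables are now distinct and don't occur free across branches:
  ∀t ∃s ∀q ∃k ∃p (J(t,t) ∧ (¬J(s,s) ∨ J(q,k) ∨ ¬J(k,q)) ∧ J(p,p))
The quantifier ∀s sits under an odd number of negations (counting the antecedent side of each →), so it flips to ∃s.

existential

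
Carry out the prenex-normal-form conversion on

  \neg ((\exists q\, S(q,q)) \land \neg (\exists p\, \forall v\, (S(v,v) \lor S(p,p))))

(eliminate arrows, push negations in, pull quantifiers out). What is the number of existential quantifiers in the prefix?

Drive negations inward (¬∀x A ≡ ∃x ¬A, ¬∃x A ≡ ∀x ¬A, De Morgan for ∧/∨):
  (\forall q\, \neg S(q,q)) \lor (\exists p\, \forall v\, (S(v,v) \lor S(p,p)))
All bound variables are already distinct, so no renaming is needed.
Pull the quantifiers to the front (each side's bound variable is not free in the other side):
  \forall q\, \exists p\, \forall v\, (\neg S(q,q) \lor S(v,v) \lor S(p,p))
The prefix is \forall q \exists p \forall v: 2 universal, 1 existential.

1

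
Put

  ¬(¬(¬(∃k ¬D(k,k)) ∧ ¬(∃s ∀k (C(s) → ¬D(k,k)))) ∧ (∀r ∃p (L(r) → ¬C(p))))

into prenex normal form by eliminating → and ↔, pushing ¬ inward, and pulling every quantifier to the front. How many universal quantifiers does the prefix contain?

3

Rewrite implications/biconditionals: A → B as ¬A ∨ B.
  ¬(¬(¬(∃k ¬D(k,k)) ∧ ¬(∃s ∀k (¬C(s) ∨ ¬D(k,k)))) ∧ (∀r ∃p (¬L(r) ∨ ¬C(p))))
Move each ¬ inward, flipping quantifiers it crosses:
  (∀k D(k,k)) ∧ (∀s ∃k (C(s) ∧ D(k,k))) ∨ (∃r ∀p (L(r) ∧ C(p)))
Rename bound variables to avoid capture: k↦x.
  (∀k D(k,k)) ∧ (∀s ∃x (C(s) ∧ D(x,x))) ∨ (∃r ∀p (L(r) ∧ C(p)))
Finally move all quantifiers to the prefix:
  ∀k ∀s ∃x ∃r ∀p (D(k,k) ∧ C(s) ∧ D(x,x) ∨ L(r) ∧ C(p))
The prefix is ∀k ∀s ∃x ∃r ∀p: 3 universal, 2 existential.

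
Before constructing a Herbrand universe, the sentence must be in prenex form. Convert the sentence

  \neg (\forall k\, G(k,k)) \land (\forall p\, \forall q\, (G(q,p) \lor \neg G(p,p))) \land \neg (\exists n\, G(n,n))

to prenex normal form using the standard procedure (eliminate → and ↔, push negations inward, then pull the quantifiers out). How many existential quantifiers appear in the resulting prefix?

Drive negations inward (¬∀x A ≡ ∃x ¬A, ¬∃x A ≡ ∀x ¬A, De Morgan for ∧/∨):
  (\exists k\, \neg G(k,k)) \land (\forall p\, \forall q\, (G(q,p) \lor \neg G(p,p))) \land (\forall n\, \neg G(n,n))
All bound variables are already distinct, so no renaming is needed.
Finally move all quantifiers to the prefix:
  \exists k\, \forall p\, \forall q\, \forall n\, (\neg G(k,k) \land (G(q,p) \lor \neg G(p,p)) \land \neg G(n,n))
The prefix is \exists k \forall p \forall q \forall n: 3 universal, 1 existential.

1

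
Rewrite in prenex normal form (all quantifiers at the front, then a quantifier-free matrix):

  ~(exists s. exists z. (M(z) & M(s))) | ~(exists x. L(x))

Move each ¬ inward, flipping quantifiers it crosses:
  (forall s. forall z. (~M(z) | ~M(s))) | (forall x. ~L(x))
All bound variables are already distinct, so no renaming is needed.
Pull the quantifiers to the front (each side's bound variable is not free in the other side):
  forall s. forall z. forall x. (~M(z) | ~M(s) | ~L(x))

forall s. forall z. forall x. (~M(z) | ~M(s) | ~L(x))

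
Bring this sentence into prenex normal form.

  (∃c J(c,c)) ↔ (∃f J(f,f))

∀c ∃f ∀u ∃p ((¬J(c,c) ∨ J(f,f)) ∧ (¬J(u,u) ∨ J(p,p)))

Eliminate → and ↔ using ¬ and ∨; A ↔ B as (¬A ∨ B) ∧ (¬B ∨ A).
  (¬(∃c J(c,c)) ∨ (∃f J(f,f))) ∧ (¬(∃f J(f,f)) ∨ (∃c J(c,c)))
Push ¬ through the quantifiers and connectives to reach negation normal form:
  ((∀c ¬J(c,c)) ∨ (∃f J(f,f))) ∧ ((∀f ¬J(f,f)) ∨ (∃c J(c,c)))
Rename bound variables to avoid capture: f↦u, c↦p.
  ((∀c ¬J(c,c)) ∨ (∃f J(f,f))) ∧ ((∀u ¬J(u,u)) ∨ (∃p J(p,p)))
Pull the quantifiers to the front (each side's bound variable is not free in the other side):
  ∀c ∃f ∀u ∃p ((¬J(c,c) ∨ J(f,f)) ∧ (¬J(u,u) ∨ J(p,p)))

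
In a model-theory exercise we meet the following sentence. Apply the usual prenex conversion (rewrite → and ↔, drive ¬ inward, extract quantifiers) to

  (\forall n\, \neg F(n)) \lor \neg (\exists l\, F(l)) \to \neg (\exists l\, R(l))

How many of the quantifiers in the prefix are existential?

First replace A → B with ¬A ∨ B.
  \neg ((\forall n\, \neg F(n)) \lor \neg (\exists l\, F(l))) \lor \neg (\exists l\, R(l))
Drive negations inward (¬∀x A ≡ ∃x ¬A, ¬∃x A ≡ ∀x ¬A, De Morgan for ∧/∨):
  (\exists n\, F(n)) \land (\exists l\, F(l)) \lor (\forall l\, \neg R(l))
Standardize variables apart so no two quantifiers bind the same name: l↦u1.
  (\exists n\, F(n)) \land (\exists l\, F(l)) \lor (\forall u1\, \neg R(u1))
Pull the quantifiers to the front (each side's bound variable is not free in the other side):
  \exists n\, \exists l\, \forall u1\, (F(n) \land F(l) \lor \neg R(u1))
The prefix is \exists n \exists l \forall u1: 1 universal, 2 existential.

2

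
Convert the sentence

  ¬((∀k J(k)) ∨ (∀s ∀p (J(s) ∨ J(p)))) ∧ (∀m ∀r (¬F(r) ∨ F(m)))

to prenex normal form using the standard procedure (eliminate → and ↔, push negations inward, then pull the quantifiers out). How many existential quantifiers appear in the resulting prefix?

Move each ¬ inward, flipping quantifiers it crosses:
  (∃k ¬J(k)) ∧ (∃s ∃p (¬J(s) ∧ ¬J(p))) ∧ (∀m ∀r (¬F(r) ∨ F(m)))
Finally move all quantifiers to the prefix:
  ∃k ∃s ∃p ∀m ∀r (¬J(k) ∧ ¬J(s) ∧ ¬J(p) ∧ (¬F(r) ∨ F(m)))
The prefix is ∃k ∃s ∃p ∀m ∀r: 2 universal, 3 existential.

3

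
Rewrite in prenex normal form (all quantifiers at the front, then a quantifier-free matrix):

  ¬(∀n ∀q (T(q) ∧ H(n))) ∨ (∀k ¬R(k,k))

Move each ¬ inward, flipping quantifiers it crosses:
  (∃n ∃q (¬T(q) ∨ ¬H(n))) ∨ (∀k ¬R(k,k))
All bound variables are already distinct, so no renaming is needed.
Pull the quantifiers to the front (each side's bound variable is not free in the other side):
  ∃n ∃q ∀k (¬T(q) ∨ ¬H(n) ∨ ¬R(k,k))

∃n ∃q ∀k (¬T(q) ∨ ¬H(n) ∨ ¬R(k,k))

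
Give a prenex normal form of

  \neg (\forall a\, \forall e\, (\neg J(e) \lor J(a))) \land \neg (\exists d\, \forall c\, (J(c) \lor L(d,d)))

Move each ¬ inward, flipping quantifiers it crosses:
  (\exists a\, \exists e\, (J(e) \land \neg J(a))) \land (\forall d\, \exists c\, (\neg J(c) \land \neg L(d,d)))
All bound variables are already distinct, so no renaming is needed.
Finally move all quantifiers to the prefix:
  \exists a\, \exists e\, \forall d\, \exists c\, (J(e) \land \neg J(a) \land \neg J(c) \land \neg L(d,d))

\exists a\, \exists e\, \forall d\, \exists c\, (J(e) \land \neg J(a) \land \neg J(c) \land \neg L(d,d))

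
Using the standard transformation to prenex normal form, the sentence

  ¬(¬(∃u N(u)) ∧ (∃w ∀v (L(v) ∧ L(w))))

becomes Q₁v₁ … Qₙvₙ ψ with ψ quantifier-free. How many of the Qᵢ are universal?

1

Drive negations inward (¬∀x A ≡ ∃x ¬A, ¬∃x A ≡ ∀x ¬A, De Morgan for ∧/∨):
  (∃u N(u)) ∨ (∀w ∃v (¬L(v) ∨ ¬L(w)))
Finally move all quantifiers to the prefix:
  ∃u ∀w ∃v (N(u) ∨ ¬L(v) ∨ ¬L(w))
The prefix is ∃u ∀w ∃v: 1 universal, 2 existential.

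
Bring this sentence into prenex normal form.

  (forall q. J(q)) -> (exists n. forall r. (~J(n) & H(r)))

First replace A → B with ¬A ∨ B.
  ~(forall q. J(q)) | (exists n. forall r. (~J(n) & H(r)))
Drive negations inward (¬∀x A ≡ ∃x ¬A, ¬∃x A ≡ ∀x ¬A, De Morgan for ∧/∨):
  (exists q. ~J(q)) | (exists n. forall r. (~J(n) & H(r)))
Extract every quantifier outward, since the variables are now distinct and don't occur free across branches:
  exists q. exists n. forall r. (~J(q) | ~J(n) & H(r))

exists q. exists n. forall r. (~J(q) | ~J(n) & H(r))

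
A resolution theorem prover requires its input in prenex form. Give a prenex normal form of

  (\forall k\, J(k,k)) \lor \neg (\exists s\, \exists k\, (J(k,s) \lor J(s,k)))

\forall k\, \forall s\, \forall p\, (J(k,k) \lor \neg J(p,s) \land \neg J(s,p))

Move each ¬ inward, flipping quantifiers it crosses:
  (\forall k\, J(k,k)) \lor (\forall s\, \forall k\, (\neg J(k,s) \land \neg J(s,k)))
Rename bound variables to avoid capture: k↦p.
  (\forall k\, J(k,k)) \lor (\forall s\, \forall p\, (\neg J(p,s) \land \neg J(s,p)))
Pull the quantifiers to the front (each side's bound variable is not free in the other side):
  \forall k\, \forall s\, \forall p\, (J(k,k) \lor \neg J(p,s) \land \neg J(s,p))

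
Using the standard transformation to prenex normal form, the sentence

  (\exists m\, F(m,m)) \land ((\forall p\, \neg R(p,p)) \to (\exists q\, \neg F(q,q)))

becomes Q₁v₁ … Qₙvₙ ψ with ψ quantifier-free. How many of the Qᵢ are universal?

Eliminate → and ↔ using ¬ and ∨.
  (\exists m\, F(m,m)) \land (\neg (\forall p\, \neg R(p,p)) \lor (\exists q\, \neg F(q,q)))
Push ¬ through the quantifiers and connectives to reach negation normal form:
  (\exists m\, F(m,m)) \land ((\exists p\, R(p,p)) \lor (\exists q\, \neg F(q,q)))
All bound variables are already distinct, so no renaming is needed.
Extract every quantifier outward, since the variables are now distinct and don't occur free across branches:
  \exists m\, \exists p\, \exists q\, (F(m,m) \land (R(p,p) \lor \neg F(q,q)))
The prefix is \exists m \exists p \exists q: 0 universal, 3 existential.

0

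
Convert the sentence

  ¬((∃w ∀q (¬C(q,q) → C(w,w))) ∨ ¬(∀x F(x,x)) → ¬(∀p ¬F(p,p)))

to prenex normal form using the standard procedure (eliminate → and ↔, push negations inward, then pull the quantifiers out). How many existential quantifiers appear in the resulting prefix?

2

Eliminate → and ↔ using ¬ and ∨.
  ¬(¬((∃w ∀q (¬¬C(q,q) ∨ C(w,w))) ∨ ¬(∀x F(x,x))) ∨ ¬(∀p ¬F(p,p)))
Push ¬ through the quantifiers and connectives to reach negation normal form:
  ((∃w ∀q (C(q,q) ∨ C(w,w))) ∨ (∃x ¬F(x,x))) ∧ (∀p ¬F(p,p))
All bound variables are already distinct, so no renaming is needed.
Pull the quantifiers to the front (each side's bound variable is not free in the other side):
  ∃w ∀q ∃x ∀p ((C(q,q) ∨ C(w,w) ∨ ¬F(x,x)) ∧ ¬F(p,p))
The prefix is ∃w ∀q ∃x ∀p: 2 universal, 2 existential.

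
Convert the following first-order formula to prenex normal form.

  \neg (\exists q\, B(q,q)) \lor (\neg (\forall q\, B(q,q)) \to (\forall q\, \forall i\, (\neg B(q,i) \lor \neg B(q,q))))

\forall q\, \forall r\, \forall v1\, \forall i\, (\neg B(q,q) \lor B(r,r) \lor \neg B(v1,i) \lor \neg B(v1,v1))

Eliminate → and ↔ using ¬ and ∨.
  \neg (\exists q\, B(q,q)) \lor \neg \neg (\forall q\, B(q,q)) \lor (\forall q\, \forall i\, (\neg B(q,i) \lor \neg B(q,q)))
Drive negations inward (¬∀x A ≡ ∃x ¬A, ¬∃x A ≡ ∀x ¬A, De Morgan for ∧/∨):
  (\forall q\, \neg B(q,q)) \lor (\forall q\, B(q,q)) \lor (\forall q\, \forall i\, (\neg B(q,i) \lor \neg B(q,q)))
Standardize variables apart so no two quantifiers bind the same name: q↦r, q↦v1.
  (\forall q\, \neg B(q,q)) \lor (\forall r\, B(r,r)) \lor (\forall v1\, \forall i\, (\neg B(v1,i) \lor \neg B(v1,v1)))
Pull the quantifiers to the front (each side's bound variable is not free in the other side):
  \forall q\, \forall r\, \forall v1\, \forall i\, (\neg B(q,q) \lor B(r,r) \lor \neg B(v1,i) \lor \neg B(v1,v1))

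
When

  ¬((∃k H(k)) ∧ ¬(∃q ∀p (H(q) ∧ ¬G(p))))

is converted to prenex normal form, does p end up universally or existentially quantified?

Move each ¬ inward, flipping quantifiers it crosses:
  (∀k ¬H(k)) ∨ (∃q ∀p (H(q) ∧ ¬G(p)))
All bound variables are already distinct, so no renaming is needed.
Pull the quantifiers to the front (each side's bound variable is not free in the other side):
  ∀k ∃q ∀p (¬H(k) ∨ H(q) ∧ ¬G(p))
The quantifier ∀p sits under an even number of negations, so it remains universal.

universal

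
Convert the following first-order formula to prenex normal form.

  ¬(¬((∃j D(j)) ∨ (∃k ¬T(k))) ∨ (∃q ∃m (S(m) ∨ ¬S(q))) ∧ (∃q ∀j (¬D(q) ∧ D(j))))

Drive negations inward (¬∀x A ≡ ∃x ¬A, ¬∃x A ≡ ∀x ¬A, De Morgan for ∧/∨):
  ((∃j D(j)) ∨ (∃k ¬T(k))) ∧ ((∀q ∀m (¬S(m) ∧ S(q))) ∨ (∀q ∃j (D(q) ∨ ¬D(j))))
Standardize variables apart so no two quantifiers bind the same name: q↦p, j↦x.
  ((∃j D(j)) ∨ (∃k ¬T(k))) ∧ ((∀q ∀m (¬S(m) ∧ S(q))) ∨ (∀p ∃x (D(p) ∨ ¬D(x))))
Finally move all quantifiers to the prefix:
  ∃j ∃k ∀q ∀m ∀p ∃x ((D(j) ∨ ¬T(k)) ∧ (¬S(m) ∧ S(q) ∨ D(p) ∨ ¬D(x)))

∃j ∃k ∀q ∀m ∀p ∃x ((D(j) ∨ ¬T(k)) ∧ (¬S(m) ∧ S(q) ∨ D(p) ∨ ¬D(x)))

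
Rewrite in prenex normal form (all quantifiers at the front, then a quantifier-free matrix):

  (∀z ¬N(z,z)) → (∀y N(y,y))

Rewrite implications/biconditionals: A → B as ¬A ∨ B.
  ¬(∀z ¬N(z,z)) ∨ (∀y N(y,y))
Move each ¬ inward, flipping quantifiers it crosses:
  (∃z N(z,z)) ∨ (∀y N(y,y))
All bound variables are already distinct, so no renaming is needed.
Pull the quantifiers to the front (each side's bound variable is not free in the other side):
  ∃z ∀y (N(z,z) ∨ N(y,y))

∃z ∀y (N(z,z) ∨ N(y,y))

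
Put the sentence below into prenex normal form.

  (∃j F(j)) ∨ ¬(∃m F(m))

∃j ∀m (F(j) ∨ ¬F(m))

Move each ¬ inward, flipping quantifiers it crosses:
  (∃j F(j)) ∨ (∀m ¬F(m))
All bound variables are already distinct, so no renaming is needed.
Pull the quantifiers to the front (each side's bound variable is not free in the other side):
  ∃j ∀m (F(j) ∨ ¬F(m))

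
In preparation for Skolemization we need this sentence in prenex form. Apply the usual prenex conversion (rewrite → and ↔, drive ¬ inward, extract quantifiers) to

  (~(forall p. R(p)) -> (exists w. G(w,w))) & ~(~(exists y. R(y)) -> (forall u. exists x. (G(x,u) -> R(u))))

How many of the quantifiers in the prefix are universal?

3

Rewrite implications/biconditionals: A → B as ¬A ∨ B.
  (~~(forall p. R(p)) | (exists w. G(w,w))) & ~(~~(exists y. R(y)) | (forall u. exists x. (~G(x,u) | R(u))))
Drive negations inward (¬∀x A ≡ ∃x ¬A, ¬∃x A ≡ ∀x ¬A, De Morgan for ∧/∨):
  ((forall p. R(p)) | (exists w. G(w,w))) & (forall y. ~R(y)) & (exists u. forall x. (G(x,u) & ~R(u)))
All bound variables are already distinct, so no renaming is needed.
Pull the quantifiers to the front (each side's bound variable is not free in the other side):
  forall p. exists w. forall y. exists u. forall x. ((R(p) | G(w,w)) & ~R(y) & G(x,u) & ~R(u))
The prefix is forall p exists w forall y exists u forall x: 3 universal, 2 existential.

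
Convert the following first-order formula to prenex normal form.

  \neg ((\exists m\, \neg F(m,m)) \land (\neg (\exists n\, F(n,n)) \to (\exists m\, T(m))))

Rewrite implications/biconditionals: A → B as ¬A ∨ B.
  \neg ((\exists m\, \neg F(m,m)) \land (\neg \neg (\exists n\, F(n,n)) \lor (\exists m\, T(m))))
Move each ¬ inward, flipping quantifiers it crosses:
  (\forall m\, F(m,m)) \lor (\forall n\, \neg F(n,n)) \land (\forall m\, \neg T(m))
Give each quantifier a distinct variable: m↦v.
  (\forall m\, F(m,m)) \lor (\forall n\, \neg F(n,n)) \land (\forall v\, \neg T(v))
Extract every quantifier outward, since the variables are now distinct and don't occur free across branches:
  \forall m\, \forall n\, \forall v\, (F(m,m) \lor \neg F(n,n) \land \neg T(v))

\forall m\, \forall n\, \forall v\, (F(m,m) \lor \neg F(n,n) \land \neg T(v))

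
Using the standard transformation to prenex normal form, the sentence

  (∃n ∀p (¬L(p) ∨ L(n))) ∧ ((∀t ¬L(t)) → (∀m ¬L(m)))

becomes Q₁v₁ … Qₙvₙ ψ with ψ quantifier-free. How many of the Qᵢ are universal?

2

Eliminate → and ↔ using ¬ and ∨.
  (∃n ∀p (¬L(p) ∨ L(n))) ∧ (¬(∀t ¬L(t)) ∨ (∀m ¬L(m)))
Drive negations inward (¬∀x A ≡ ∃x ¬A, ¬∃x A ≡ ∀x ¬A, De Morgan for ∧/∨):
  (∃n ∀p (¬L(p) ∨ L(n))) ∧ ((∃t L(t)) ∨ (∀m ¬L(m)))
Extract every quantifier outward, since the variables are now distinct and don't occur free across branches:
  ∃n ∀p ∃t ∀m ((¬L(p) ∨ L(n)) ∧ (L(t) ∨ ¬L(m)))
The prefix is ∃n ∀p ∃t ∀m: 2 universal, 2 existential.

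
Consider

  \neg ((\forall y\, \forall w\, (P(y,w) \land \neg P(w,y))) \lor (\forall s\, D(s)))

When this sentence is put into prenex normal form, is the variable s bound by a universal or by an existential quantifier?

existential

Move each ¬ inward, flipping quantifiers it crosses:
  (\exists y\, \exists w\, (\neg P(y,w) \lor P(w,y))) \land (\exists s\, \neg D(s))
All bound variables are already distinct, so no renaming is needed.
Finally move all quantifiers to the prefix:
  \exists y\, \exists w\, \exists s\, ((\neg P(y,w) \lor P(w,y)) \land \neg D(s))
The quantifier \forall s sits under an odd number of negations, so it flips to \exists s.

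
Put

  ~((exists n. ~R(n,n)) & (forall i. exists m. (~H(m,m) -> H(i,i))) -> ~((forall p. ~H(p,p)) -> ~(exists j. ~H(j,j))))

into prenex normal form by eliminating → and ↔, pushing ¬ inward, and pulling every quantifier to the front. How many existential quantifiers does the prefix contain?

3

Rewrite implications/biconditionals: A → B as ¬A ∨ B.
  ~(~((exists n. ~R(n,n)) & (forall i. exists m. (~~H(m,m) | H(i,i)))) | ~(~(forall p. ~H(p,p)) | ~(exists j. ~H(j,j))))
Move each ¬ inward, flipping quantifiers it crosses:
  (exists n. ~R(n,n)) & (forall i. exists m. (H(m,m) | H(i,i))) & ((exists p. H(p,p)) | (forall j. H(j,j)))
Finally move all quantifiers to the prefix:
  exists n. forall i. exists m. exists p. forall j. (~R(n,n) & (H(m,m) | H(i,i)) & (H(p,p) | H(j,j)))
The prefix is exists n forall i exists m exists p forall j: 2 universal, 3 existential.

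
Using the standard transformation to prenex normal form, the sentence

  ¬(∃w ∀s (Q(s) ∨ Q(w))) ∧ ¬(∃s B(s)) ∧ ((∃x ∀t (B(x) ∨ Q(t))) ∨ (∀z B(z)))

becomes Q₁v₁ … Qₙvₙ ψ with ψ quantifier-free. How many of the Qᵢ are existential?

2

Push ¬ through the quantifiers and connectives to reach negation normal form:
  (∀w ∃s (¬Q(s) ∧ ¬Q(w))) ∧ (∀s ¬B(s)) ∧ ((∃x ∀t (B(x) ∨ Q(t))) ∨ (∀z B(z)))
Rename bound variables to avoid capture: s↦b.
  (∀w ∃s (¬Q(s) ∧ ¬Q(w))) ∧ (∀b ¬B(b)) ∧ ((∃x ∀t (B(x) ∨ Q(t))) ∨ (∀z B(z)))
Pull the quantifiers to the front (each side's bound variable is not free in the other side):
  ∀w ∃s ∀b ∃x ∀t ∀z (¬Q(s) ∧ ¬Q(w) ∧ ¬B(b) ∧ (B(x) ∨ Q(t) ∨ B(z)))
The prefix is ∀w ∃s ∀b ∃x ∀t ∀z: 4 universal, 2 existential.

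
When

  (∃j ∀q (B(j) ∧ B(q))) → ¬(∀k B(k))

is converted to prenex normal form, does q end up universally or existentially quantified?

existential

Eliminate → and ↔ using ¬ and ∨.
  ¬(∃j ∀q (B(j) ∧ B(q))) ∨ ¬(∀k B(k))
Move each ¬ inward, flipping quantifiers it crosses:
  (∀j ∃q (¬B(j) ∨ ¬B(q))) ∨ (∃k ¬B(k))
Pull the quantifiers to the front (each side's bound variable is not free in the other side):
  ∀j ∃q ∃k (¬B(j) ∨ ¬B(q) ∨ ¬B(k))
The quantifier ∀q sits under an odd number of negations (counting the antecedent side of each →), so it flips to ∃q.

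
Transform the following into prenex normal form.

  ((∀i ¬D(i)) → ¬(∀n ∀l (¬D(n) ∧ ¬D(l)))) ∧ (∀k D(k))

∃i ∃n ∃l ∀k ((D(i) ∨ D(n) ∨ D(l)) ∧ D(k))

Eliminate → and ↔ using ¬ and ∨.
  (¬(∀i ¬D(i)) ∨ ¬(∀n ∀l (¬D(n) ∧ ¬D(l)))) ∧ (∀k D(k))
Push ¬ through the quantifiers and connectives to reach negation normal form:
  ((∃i D(i)) ∨ (∃n ∃l (D(n) ∨ D(l)))) ∧ (∀k D(k))
Pull the quantifiers to the front (each side's bound variable is not free in the other side):
  ∃i ∃n ∃l ∀k ((D(i) ∨ D(n) ∨ D(l)) ∧ D(k))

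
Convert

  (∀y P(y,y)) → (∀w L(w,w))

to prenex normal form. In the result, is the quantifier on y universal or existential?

First replace A → B with ¬A ∨ B.
  ¬(∀y P(y,y)) ∨ (∀w L(w,w))
Drive negations inward (¬∀x A ≡ ∃x ¬A, ¬∃x A ≡ ∀x ¬A, De Morgan for ∧/∨):
  (∃y ¬P(y,y)) ∨ (∀w L(w,w))
All bound variables are already distinct, so no renaming is needed.
Finally move all quantifiers to the prefix:
  ∃y ∀w (¬P(y,y) ∨ L(w,w))
The quantifier ∀y sits under an odd number of negations (counting the antecedent side of each →), so it flips to ∃y.

existential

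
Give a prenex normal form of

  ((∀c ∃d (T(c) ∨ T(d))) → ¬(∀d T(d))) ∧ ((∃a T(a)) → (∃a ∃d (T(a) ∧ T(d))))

First replace A → B with ¬A ∨ B.
  (¬(∀c ∃d (T(c) ∨ T(d))) ∨ ¬(∀d T(d))) ∧ (¬(∃a T(a)) ∨ (∃a ∃d (T(a) ∧ T(d))))
Drive negations inward (¬∀x A ≡ ∃x ¬A, ¬∃x A ≡ ∀x ¬A, De Morgan for ∧/∨):
  ((∃c ∀d (¬T(c) ∧ ¬T(d))) ∨ (∃d ¬T(d))) ∧ ((∀a ¬T(a)) ∨ (∃a ∃d (T(a) ∧ T(d))))
Rename bound variables to avoid capture: d↦q, a↦v1, d↦r.
  ((∃c ∀d (¬T(c) ∧ ¬T(d))) ∨ (∃q ¬T(q))) ∧ ((∀a ¬T(a)) ∨ (∃v1 ∃r (T(v1) ∧ T(r))))
Finally move all quantifiers to the prefix:
  ∃c ∀d ∃q ∀a ∃v1 ∃r ((¬T(c) ∧ ¬T(d) ∨ ¬T(q)) ∧ (¬T(a) ∨ T(v1) ∧ T(r)))

∃c ∀d ∃q ∀a ∃v1 ∃r ((¬T(c) ∧ ¬T(d) ∨ ¬T(q)) ∧ (¬T(a) ∨ T(v1) ∧ T(r)))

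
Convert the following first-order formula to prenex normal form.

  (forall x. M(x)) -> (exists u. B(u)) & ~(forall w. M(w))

exists x. exists u. exists w. (~M(x) | B(u) & ~M(w))

First replace A → B with ¬A ∨ B.
  ~(forall x. M(x)) | (exists u. B(u)) & ~(forall w. M(w))
Move each ¬ inward, flipping quantifiers it crosses:
  (exists x. ~M(x)) | (exists u. B(u)) & (exists w. ~M(w))
All bound variables are already distinct, so no renaming is needed.
Pull the quantifiers to the front (each side's bound variable is not free in the other side):
  exists x. exists u. exists w. (~M(x) | B(u) & ~M(w))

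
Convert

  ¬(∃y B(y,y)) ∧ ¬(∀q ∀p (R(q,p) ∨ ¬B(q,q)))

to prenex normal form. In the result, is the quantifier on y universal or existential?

Push ¬ through the quantifiers and connectives to reach negation normal form:
  (∀y ¬B(y,y)) ∧ (∃q ∃p (¬R(q,p) ∧ B(q,q)))
All bound variables are already distinct, so no renaming is needed.
Finally move all quantifiers to the prefix:
  ∀y ∃q ∃p (¬B(y,y) ∧ ¬R(q,p) ∧ B(q,q))
The quantifier ∃y sits under an odd number of negations, so it flips to ∀y.

universal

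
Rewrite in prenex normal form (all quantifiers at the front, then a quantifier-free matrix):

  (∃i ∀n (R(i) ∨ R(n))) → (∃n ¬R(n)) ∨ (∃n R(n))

First replace A → B with ¬A ∨ B.
  ¬(∃i ∀n (R(i) ∨ R(n))) ∨ (∃n ¬R(n)) ∨ (∃n R(n))
Push ¬ through the quantifiers and connectives to reach negation normal form:
  (∀i ∃n (¬R(i) ∧ ¬R(n))) ∨ (∃n ¬R(n)) ∨ (∃n R(n))
Rename bound variables to avoid capture: n↦q, n↦t.
  (∀i ∃n (¬R(i) ∧ ¬R(n))) ∨ (∃q ¬R(q)) ∨ (∃t R(t))
Extract every quantifier outward, since the variables are now distinct and don't occur free across branches:
  ∀i ∃n ∃q ∃t (¬R(i) ∧ ¬R(n) ∨ ¬R(q) ∨ R(t))

∀i ∃n ∃q ∃t (¬R(i) ∧ ¬R(n) ∨ ¬R(q) ∨ R(t))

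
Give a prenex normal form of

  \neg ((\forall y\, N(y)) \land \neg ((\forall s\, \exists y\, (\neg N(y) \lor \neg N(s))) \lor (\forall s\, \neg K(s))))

Push ¬ through the quantifiers and connectives to reach negation normal form:
  (\exists y\, \neg N(y)) \lor (\forall s\, \exists y\, (\neg N(y) \lor \neg N(s))) \lor (\forall s\, \neg K(s))
Rename bound variables to avoid capture: y↦x, s↦x1.
  (\exists y\, \neg N(y)) \lor (\forall s\, \exists x\, (\neg N(x) \lor \neg N(s))) \lor (\forall x1\, \neg K(x1))
Extract every quantifier outward, since the variables are now distinct and don't occur free across branches:
  \exists y\, \forall s\, \exists x\, \forall x1\, (\neg N(y) \lor \neg N(x) \lor \neg N(s) \lor \neg K(x1))

\exists y\, \forall s\, \exists x\, \forall x1\, (\neg N(y) \lor \neg N(x) \lor \neg N(s) \lor \neg K(x1))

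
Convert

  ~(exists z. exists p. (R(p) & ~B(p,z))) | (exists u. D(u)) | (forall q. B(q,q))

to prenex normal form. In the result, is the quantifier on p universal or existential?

universal

Move each ¬ inward, flipping quantifiers it crosses:
  (forall z. forall p. (~R(p) | B(p,z))) | (exists u. D(u)) | (forall q. B(q,q))
Pull the quantifiers to the front (each side's bound variable is not free in the other side):
  forall z. forall p. exists u. forall q. (~R(p) | B(p,z) | D(u) | B(q,q))
The quantifier exists p sits under an odd number of negations, so it flips to forall p.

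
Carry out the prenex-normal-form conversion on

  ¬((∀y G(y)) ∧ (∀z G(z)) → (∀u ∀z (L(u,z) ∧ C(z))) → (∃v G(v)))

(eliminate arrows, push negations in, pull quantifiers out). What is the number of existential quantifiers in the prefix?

Rewrite implications/biconditionals: A → B as ¬A ∨ B.
  ¬(¬((∀y G(y)) ∧ (∀z G(z))) ∨ ¬(∀u ∀z (L(u,z) ∧ C(z))) ∨ (∃v G(v)))
Drive negations inward (¬∀x A ≡ ∃x ¬A, ¬∃x A ≡ ∀x ¬A, De Morgan for ∧/∨):
  (∀y G(y)) ∧ (∀z G(z)) ∧ (∀u ∀z (L(u,z) ∧ C(z))) ∧ (∀v ¬G(v))
Give each quantifier a distinct variable: z↦w.
  (∀y G(y)) ∧ (∀z G(z)) ∧ (∀u ∀w (L(u,w) ∧ C(w))) ∧ (∀v ¬G(v))
Pull the quantifiers to the front (each side's bound variable is not free in the other side):
  ∀y ∀z ∀u ∀w ∀v (G(y) ∧ G(z) ∧ L(u,w) ∧ C(w) ∧ ¬G(v))
The prefix is ∀y ∀z ∀u ∀w ∀v: 5 universal, 0 existential.

0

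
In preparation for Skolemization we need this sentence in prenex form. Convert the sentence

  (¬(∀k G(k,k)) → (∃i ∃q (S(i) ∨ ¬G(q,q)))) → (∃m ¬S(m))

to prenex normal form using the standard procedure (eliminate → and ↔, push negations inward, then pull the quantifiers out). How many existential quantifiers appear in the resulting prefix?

2

First replace A → B with ¬A ∨ B.
  ¬(¬¬(∀k G(k,k)) ∨ (∃i ∃q (S(i) ∨ ¬G(q,q)))) ∨ (∃m ¬S(m))
Push ¬ through the quantifiers and connectives to reach negation normal form:
  (∃k ¬G(k,k)) ∧ (∀i ∀q (¬S(i) ∧ G(q,q))) ∨ (∃m ¬S(m))
All bound variables are already distinct, so no renaming is needed.
Pull the quantifiers to the front (each side's bound variable is not free in the other side):
  ∃k ∀i ∀q ∃m (¬G(k,k) ∧ ¬S(i) ∧ G(q,q) ∨ ¬S(m))
The prefix is ∃k ∀i ∀q ∃m: 2 universal, 2 existential.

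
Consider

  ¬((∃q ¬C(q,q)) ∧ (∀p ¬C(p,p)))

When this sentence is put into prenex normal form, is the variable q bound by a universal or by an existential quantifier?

Move each ¬ inward, flipping quantifiers it crosses:
  (∀q C(q,q)) ∨ (∃p C(p,p))
All bound variables are already distinct, so no renaming is needed.
Finally move all quantifiers to the prefix:
  ∀q ∃p (C(q,q) ∨ C(p,p))
The quantifier ∃q sits under an odd number of negations, so it flips to ∀q.

universal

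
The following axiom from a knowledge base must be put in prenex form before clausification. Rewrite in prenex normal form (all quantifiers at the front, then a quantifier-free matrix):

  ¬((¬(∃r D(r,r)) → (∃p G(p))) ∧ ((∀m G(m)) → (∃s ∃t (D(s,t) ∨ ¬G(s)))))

∀r ∀p ∀m ∀s ∀t (¬D(r,r) ∧ ¬G(p) ∨ G(m) ∧ ¬D(s,t) ∧ G(s))

Rewrite implications/biconditionals: A → B as ¬A ∨ B.
  ¬((¬¬(∃r D(r,r)) ∨ (∃p G(p))) ∧ (¬(∀m G(m)) ∨ (∃s ∃t (D(s,t) ∨ ¬G(s)))))
Drive negations inward (¬∀x A ≡ ∃x ¬A, ¬∃x A ≡ ∀x ¬A, De Morgan for ∧/∨):
  (∀r ¬D(r,r)) ∧ (∀p ¬G(p)) ∨ (∀m G(m)) ∧ (∀s ∀t (¬D(s,t) ∧ G(s)))
All bound variables are already distinct, so no renaming is needed.
Pull the quantifiers to the front (each side's bound variable is not free in the other side):
  ∀r ∀p ∀m ∀s ∀t (¬D(r,r) ∧ ¬G(p) ∨ G(m) ∧ ¬D(s,t) ∧ G(s))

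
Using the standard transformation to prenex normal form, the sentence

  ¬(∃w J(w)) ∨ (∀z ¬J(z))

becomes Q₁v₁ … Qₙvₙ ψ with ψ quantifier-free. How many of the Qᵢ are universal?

Push ¬ through the quantifiers and connectives to reach negation normal form:
  (∀w ¬J(w)) ∨ (∀z ¬J(z))
All bound variables are already distinct, so no renaming is needed.
Extract every quantifier outward, since the variables are now distinct and don't occur free across branches:
  ∀w ∀z (¬J(w) ∨ ¬J(z))
The prefix is ∀w ∀z: 2 universal, 0 existential.

2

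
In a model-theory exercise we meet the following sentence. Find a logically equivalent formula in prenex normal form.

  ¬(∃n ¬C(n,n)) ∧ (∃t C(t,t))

∀n ∃t (C(n,n) ∧ C(t,t))

Drive negations inward (¬∀x A ≡ ∃x ¬A, ¬∃x A ≡ ∀x ¬A, De Morgan for ∧/∨):
  (∀n C(n,n)) ∧ (∃t C(t,t))
All bound variables are already distinct, so no renaming is needed.
Finally move all quantifiers to the prefix:
  ∀n ∃t (C(n,n) ∧ C(t,t))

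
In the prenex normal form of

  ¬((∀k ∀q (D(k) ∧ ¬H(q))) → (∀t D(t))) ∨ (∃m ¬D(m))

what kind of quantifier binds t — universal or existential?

Eliminate → and ↔ using ¬ and ∨.
  ¬(¬(∀k ∀q (D(k) ∧ ¬H(q))) ∨ (∀t D(t))) ∨ (∃m ¬D(m))
Move each ¬ inward, flipping quantifiers it crosses:
  (∀k ∀q (D(k) ∧ ¬H(q))) ∧ (∃t ¬D(t)) ∨ (∃m ¬D(m))
Pull the quantifiers to the front (each side's bound variable is not free in the other side):
  ∀k ∀q ∃t ∃m (D(k) ∧ ¬H(q) ∧ ¬D(t) ∨ ¬D(m))
The quantifier ∀t sits under an odd number of negations (counting the antecedent side of each →), so it flips to ∃t.

existential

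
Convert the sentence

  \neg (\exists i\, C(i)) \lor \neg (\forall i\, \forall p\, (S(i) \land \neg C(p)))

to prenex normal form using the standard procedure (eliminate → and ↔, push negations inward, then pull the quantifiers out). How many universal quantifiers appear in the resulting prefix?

Drive negations inward (¬∀x A ≡ ∃x ¬A, ¬∃x A ≡ ∀x ¬A, De Morgan for ∧/∨):
  (\forall i\, \neg C(i)) \lor (\exists i\, \exists p\, (\neg S(i) \lor C(p)))
Give each quantifier a distinct variable: i↦y.
  (\forall i\, \neg C(i)) \lor (\exists y\, \exists p\, (\neg S(y) \lor C(p)))
Extract every quantifier outward, since the variables are now distinct and don't occur free across branches:
  \forall i\, \exists y\, \exists p\, (\neg C(i) \lor \neg S(y) \lor C(p))
The prefix is \forall i \exists y \exists p: 1 universal, 2 existential.

1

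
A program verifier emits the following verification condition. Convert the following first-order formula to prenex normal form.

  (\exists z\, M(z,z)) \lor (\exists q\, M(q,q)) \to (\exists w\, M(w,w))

\forall z\, \forall q\, \exists w\, (\neg M(z,z) \land \neg M(q,q) \lor M(w,w))

Eliminate → and ↔ using ¬ and ∨.
  \neg ((\exists z\, M(z,z)) \lor (\exists q\, M(q,q))) \lor (\exists w\, M(w,w))
Drive negations inward (¬∀x A ≡ ∃x ¬A, ¬∃x A ≡ ∀x ¬A, De Morgan for ∧/∨):
  (\forall z\, \neg M(z,z)) \land (\forall q\, \neg M(q,q)) \lor (\exists w\, M(w,w))
Pull the quantifiers to the front (each side's bound variable is not free in the other side):
  \forall z\, \forall q\, \exists w\, (\neg M(z,z) \land \neg M(q,q) \lor M(w,w))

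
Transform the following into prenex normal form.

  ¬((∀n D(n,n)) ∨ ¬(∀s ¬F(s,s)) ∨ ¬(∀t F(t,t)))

Push ¬ through the quantifiers and connectives to reach negation normal form:
  (∃n ¬D(n,n)) ∧ (∀s ¬F(s,s)) ∧ (∀t F(t,t))
All bound variables are already distinct, so no renaming is needed.
Extract every quantifier outward, since the variables are now distinct and don't occur free across branches:
  ∃n ∀s ∀t (¬D(n,n) ∧ ¬F(s,s) ∧ F(t,t))

∃n ∀s ∀t (¬D(n,n) ∧ ¬F(s,s) ∧ F(t,t))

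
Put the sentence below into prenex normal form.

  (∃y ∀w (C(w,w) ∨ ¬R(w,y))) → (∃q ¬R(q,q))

∀y ∃w ∃q (¬C(w,w) ∧ R(w,y) ∨ ¬R(q,q))

Eliminate → and ↔ using ¬ and ∨.
  ¬(∃y ∀w (C(w,w) ∨ ¬R(w,y))) ∨ (∃q ¬R(q,q))
Move each ¬ inward, flipping quantifiers it crosses:
  (∀y ∃w (¬C(w,w) ∧ R(w,y))) ∨ (∃q ¬R(q,q))
All bound variables are already distinct, so no renaming is needed.
Pull the quantifiers to the front (each side's bound variable is not free in the other side):
  ∀y ∃w ∃q (¬C(w,w) ∧ R(w,y) ∨ ¬R(q,q))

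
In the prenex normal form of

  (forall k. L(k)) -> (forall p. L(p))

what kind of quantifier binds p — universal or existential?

universal

Rewrite implications/biconditionals: A → B as ¬A ∨ B.
  ~(forall k. L(k)) | (forall p. L(p))
Drive negations inward (¬∀x A ≡ ∃x ¬A, ¬∃x A ≡ ∀x ¬A, De Morgan for ∧/∨):
  (exists k. ~L(k)) | (forall p. L(p))
All bound variables are already distinct, so no renaming is needed.
Finally move all quantifiers to the prefix:
  exists k. forall p. (~L(k) | L(p))
The quantifier forall p sits under an even number of negations (counting the antecedent side of each →), so it remains universal.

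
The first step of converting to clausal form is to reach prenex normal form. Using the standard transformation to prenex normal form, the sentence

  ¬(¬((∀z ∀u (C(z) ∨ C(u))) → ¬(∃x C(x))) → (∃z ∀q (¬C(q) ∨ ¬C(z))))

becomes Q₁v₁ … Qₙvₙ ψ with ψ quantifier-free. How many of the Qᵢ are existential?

2

Eliminate → and ↔ using ¬ and ∨.
  ¬(¬¬(¬(∀z ∀u (C(z) ∨ C(u))) ∨ ¬(∃x C(x))) ∨ (∃z ∀q (¬C(q) ∨ ¬C(z))))
Drive negations inward (¬∀x A ≡ ∃x ¬A, ¬∃x A ≡ ∀x ¬A, De Morgan for ∧/∨):
  (∀z ∀u (C(z) ∨ C(u))) ∧ (∃x C(x)) ∧ (∀z ∃q (C(q) ∧ C(z)))
Give each quantifier a distinct variable: z↦b.
  (∀z ∀u (C(z) ∨ C(u))) ∧ (∃x C(x)) ∧ (∀b ∃q (C(q) ∧ C(b)))
Extract every quantifier outward, since the variables are now distinct and don't occur free across branches:
  ∀z ∀u ∃x ∀b ∃q ((C(z) ∨ C(u)) ∧ C(x) ∧ C(q) ∧ C(b))
The prefix is ∀z ∀u ∃x ∀b ∃q: 3 universal, 2 existential.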